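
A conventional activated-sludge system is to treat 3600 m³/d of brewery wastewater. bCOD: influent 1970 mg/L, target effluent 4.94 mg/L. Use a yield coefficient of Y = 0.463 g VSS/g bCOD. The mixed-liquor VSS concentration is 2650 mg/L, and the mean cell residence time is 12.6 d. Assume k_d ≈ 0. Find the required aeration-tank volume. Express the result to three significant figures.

With k_d = 0 the design equation reduces to V = Y Q (S₀−S) θ_c / X = 0.463 × 3600 × (1970 − 4.94) × 12.6 / 2650 = 15573 m³.

V ≈ 15600 m³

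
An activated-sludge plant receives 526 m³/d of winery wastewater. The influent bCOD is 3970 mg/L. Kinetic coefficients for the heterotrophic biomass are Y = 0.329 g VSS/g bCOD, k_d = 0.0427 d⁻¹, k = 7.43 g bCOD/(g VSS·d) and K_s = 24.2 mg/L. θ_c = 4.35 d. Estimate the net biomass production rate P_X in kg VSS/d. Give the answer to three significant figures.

From the Monod/SRT balance for a CMAS, S = K_s·(1+k_d θ_c)/[θ_c·(Y k − k_d) − 1] = 24.2 × (1 + 0.0427 × 4.35) / [4.35 × (0.329 × 7.43 − 0.0427) − 1] = 28.70 / 9.448 = 3.037 mg/L.
The observed yield is Y_obs = Y/(1 + k_d·θ_c) = 0.329 / (1 + 0.0427 × 4.35) = 0.329 / 1.186 = 0.2775 g VSS per g bCOD removed.
ΔS = 3970 − 3.04 = 3967 mg/L, so the substrate removal rate is 526 × 3967/1000 = 2087 kg bCOD/d.
So the net sludge growth is P_X = 0.2775 × 2087 = 579.0 kg VSS/d.

P_X ≈ 579 kg VSS/d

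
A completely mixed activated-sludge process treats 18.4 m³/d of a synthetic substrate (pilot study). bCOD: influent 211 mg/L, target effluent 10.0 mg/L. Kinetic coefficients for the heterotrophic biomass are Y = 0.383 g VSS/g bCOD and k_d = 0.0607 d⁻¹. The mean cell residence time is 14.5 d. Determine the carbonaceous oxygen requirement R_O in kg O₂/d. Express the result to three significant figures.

R_O ≈ 2.63 kg O₂/d

Y_obs = Y / (1 + k_d θ_c) = 0.383 / (1 + 0.0607 × 14.5) = 0.383 / 1.880 = 0.2037.
ΔS = 211 − 10.0 = 201.0 mg/L, so the substrate removal rate is 18.4 × 201.0/1000 = 3.698 kg bCOD/d.
P_X = Y_obs·Q·(S₀ − S) = 0.2037 × 3.698 = 0.7534 kg VSS/d.
Carbonaceous O₂ demand = substrate oxidised − cell-mass equivalent = 3.698 − 1.42 × 0.7534 = 2.629 kg O₂/d.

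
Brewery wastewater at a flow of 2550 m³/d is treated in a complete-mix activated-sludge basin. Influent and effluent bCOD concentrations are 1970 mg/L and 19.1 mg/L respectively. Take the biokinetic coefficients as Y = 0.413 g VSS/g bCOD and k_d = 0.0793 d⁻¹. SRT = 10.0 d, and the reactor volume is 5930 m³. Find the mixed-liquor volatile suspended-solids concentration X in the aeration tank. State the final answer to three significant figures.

X ≈ 1930 mg/L

X = Y·Q·ΔS·θ_c / [V·(1 + k_d θ_c)] = 0.413 × 2550 × (1970 − 19.1) × 10.0 / [5930 × (1 + 0.0793 × 10.0)] = 1932 mg/L.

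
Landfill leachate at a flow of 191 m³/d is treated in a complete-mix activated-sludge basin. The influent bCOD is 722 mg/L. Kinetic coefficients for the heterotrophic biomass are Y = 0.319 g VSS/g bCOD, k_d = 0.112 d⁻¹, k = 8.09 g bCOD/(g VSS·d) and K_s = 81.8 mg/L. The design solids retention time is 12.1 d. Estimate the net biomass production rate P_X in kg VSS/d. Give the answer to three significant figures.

From the Monod/SRT balance for a CMAS, S = K_s·(1+k_d θ_c)/[θ_c·(Y k − k_d) − 1] = 81.8 × (1 + 0.112 × 12.1) / [12.1 × (0.319 × 8.09 − 0.112) − 1] = 192.7 / 28.87 = 6.673 mg/L.
The observed yield is Y_obs = Y/(1 + k_d·θ_c) = 0.319 / (1 + 0.112 × 12.1) = 0.319 / 2.355 = 0.1354 g VSS per g bCOD removed.
Mass of bCOD removed per day: Q(S₀ − S) = 191 × 715.3 g/m³ = 136.6 kg/d.
Biomass produced: P_X = Y_obs·Q·ΔS = 0.1354 × 136.6 ≈ 18.51 kg VSS/d.

P_X ≈ 18.5 kg VSS/d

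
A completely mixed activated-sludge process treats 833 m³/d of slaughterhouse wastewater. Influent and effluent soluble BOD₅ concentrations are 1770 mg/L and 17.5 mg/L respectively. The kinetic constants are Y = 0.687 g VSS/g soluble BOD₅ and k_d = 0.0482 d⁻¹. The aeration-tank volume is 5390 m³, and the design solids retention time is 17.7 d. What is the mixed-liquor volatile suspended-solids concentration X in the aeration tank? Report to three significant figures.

X ≈ 1780 mg/L

Solving the biomass balance for X: X = Y Q (S₀−S) θ_c / [V (1+k_d θ_c)] = 0.687 × 833 × (1770 − 17.5) × 17.7 / [5390 × (1 + 0.0482 × 17.7)] = 1777 mg/L.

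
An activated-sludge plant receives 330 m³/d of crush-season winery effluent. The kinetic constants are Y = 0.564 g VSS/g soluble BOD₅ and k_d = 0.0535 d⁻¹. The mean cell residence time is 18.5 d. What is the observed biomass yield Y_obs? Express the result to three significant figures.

Y_obs ≈ 0.283 g VSS/g soluble BOD₅

Correct the yield for decay: Y_obs = Y/(1 + k_d θ_c) = 0.564 / (1 + 0.0535 × 18.5) = 0.564 / 1.990 = 0.2835.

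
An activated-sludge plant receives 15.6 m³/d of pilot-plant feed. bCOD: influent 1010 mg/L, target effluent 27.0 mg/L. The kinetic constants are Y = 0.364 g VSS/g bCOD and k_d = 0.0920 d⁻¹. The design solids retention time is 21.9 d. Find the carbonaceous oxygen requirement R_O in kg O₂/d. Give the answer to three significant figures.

The observed yield is Y_obs = Y/(1 + k_d·θ_c) = 0.364 / (1 + 0.0920 × 21.9) = 0.364 / 3.015 = 0.1207 g VSS per g bCOD removed.
ΔS = 1010 − 27.0 = 983.0 mg/L, so the substrate removal rate is 15.6 × 983.0/1000 = 15.33 kg bCOD/d.
Net sludge production P_X = 0.1207 × 15.33 = 1.851 kg VSS/d.
R_O = Q·ΔS − 1.42 P_X = 15.33 − 2.629 = 12.71 kg O₂/d.

R_O ≈ 12.7 kg O₂/d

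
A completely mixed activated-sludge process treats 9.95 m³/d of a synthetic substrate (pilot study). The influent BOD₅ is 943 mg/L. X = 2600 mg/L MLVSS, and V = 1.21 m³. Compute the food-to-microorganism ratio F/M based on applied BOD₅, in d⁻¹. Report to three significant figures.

F/M ≈ 2.98 d⁻¹

F/M = applied load / biomass = Q·S₀/(V·X) = 9.95 × 943 / (1.210 × 2600) = 2.982 d⁻¹.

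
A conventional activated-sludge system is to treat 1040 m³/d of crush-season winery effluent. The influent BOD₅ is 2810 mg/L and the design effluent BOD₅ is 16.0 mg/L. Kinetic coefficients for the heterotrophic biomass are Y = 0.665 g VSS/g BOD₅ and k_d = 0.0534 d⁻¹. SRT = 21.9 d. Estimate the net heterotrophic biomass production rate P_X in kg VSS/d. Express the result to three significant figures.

P_X ≈ 891 kg VSS/d

Correct the yield for decay: Y_obs = Y/(1 + k_d θ_c) = 0.665 / (1 + 0.0534 × 21.9) = 0.665 / 2.169 = 0.3065.
Mass of BOD₅ removed per day: Q(S₀ − S) = 1040 × 2794 g/m³ = 2906 kg/d.
So the net sludge growth is P_X = 0.3065 × 2906 = 890.7 kg VSS/d.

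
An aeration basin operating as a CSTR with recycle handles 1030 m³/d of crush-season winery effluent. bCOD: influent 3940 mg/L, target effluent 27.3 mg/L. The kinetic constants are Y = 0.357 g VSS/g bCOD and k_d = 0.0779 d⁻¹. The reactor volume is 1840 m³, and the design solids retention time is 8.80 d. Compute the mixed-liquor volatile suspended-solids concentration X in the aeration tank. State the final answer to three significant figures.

X = Y·Q·ΔS·θ_c / [V·(1 + k_d θ_c)] = 0.357 × 1030 × (3940 − 27.3) × 8.80 / [1840 × (1 + 0.0779 × 8.80)] = 4082 mg/L.

X ≈ 4080 mg/L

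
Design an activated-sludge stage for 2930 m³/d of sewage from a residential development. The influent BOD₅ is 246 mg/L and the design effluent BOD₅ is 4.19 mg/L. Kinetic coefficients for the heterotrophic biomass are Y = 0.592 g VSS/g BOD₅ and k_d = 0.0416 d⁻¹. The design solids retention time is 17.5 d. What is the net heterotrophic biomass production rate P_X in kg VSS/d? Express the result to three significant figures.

P_X ≈ 243 kg VSS/d

Observed yield with endogenous decay: Y_obs = Y / (1 + k_d·θ_c) = 0.592 / (1 + 0.0416 × 17.5) = 0.592 / 1.728 = 0.3426 g VSS/g BOD₅.
Mass of BOD₅ removed per day: Q(S₀ − S) = 2930 × 241.8 g/m³ = 708.5 kg/d.
Net biomass production P_X = Y_obs × Q·(S₀ − S) = 0.3426 × 708.5 = 242.7 kg VSS/d.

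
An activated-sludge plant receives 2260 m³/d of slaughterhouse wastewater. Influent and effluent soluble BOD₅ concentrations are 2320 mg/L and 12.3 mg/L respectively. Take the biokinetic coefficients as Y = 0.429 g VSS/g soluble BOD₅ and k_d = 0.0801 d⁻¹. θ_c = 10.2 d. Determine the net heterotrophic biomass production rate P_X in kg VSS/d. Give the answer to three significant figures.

The observed yield is Y_obs = Y/(1 + k_d·θ_c) = 0.429 / (1 + 0.0801 × 10.2) = 0.429 / 1.817 = 0.2361 g VSS per g soluble BOD₅ removed.
ΔS = 2320 − 12.3 = 2308 mg/L, so the substrate removal rate is 2260 × 2308/1000 = 5215 kg soluble BOD₅/d.
Net biomass production P_X = Y_obs × Q·(S₀ − S) = 0.2361 × 5215 = 1231 kg VSS/d.

P_X ≈ 1230 kg VSS/d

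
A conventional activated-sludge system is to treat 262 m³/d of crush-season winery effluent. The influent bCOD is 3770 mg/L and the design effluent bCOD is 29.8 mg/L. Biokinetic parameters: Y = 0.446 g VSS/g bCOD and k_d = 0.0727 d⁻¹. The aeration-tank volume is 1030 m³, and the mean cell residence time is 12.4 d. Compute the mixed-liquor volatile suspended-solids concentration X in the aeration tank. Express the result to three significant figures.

X ≈ 2770 mg/L

From V·X·(1 + k_d·θ_c) = Y·Q·(S₀ − S)·θ_c: X = 0.446 × 262 × (3770 − 29.8) × 12.4 / [1030 × (1 + 0.0727 × 12.4)] = 2767 mg/L.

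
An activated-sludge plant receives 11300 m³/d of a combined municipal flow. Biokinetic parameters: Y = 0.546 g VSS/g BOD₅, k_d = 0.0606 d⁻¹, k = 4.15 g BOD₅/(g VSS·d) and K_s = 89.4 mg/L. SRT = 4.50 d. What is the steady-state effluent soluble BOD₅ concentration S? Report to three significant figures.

Effluent substrate depends only on kinetics and SRT: S = K_s(1 + k_d θ_c) / [θ_c(Yk − k_d) − 1] = 89.4 × (1 + 0.0606 × 4.50) / [4.50 × (0.546 × 4.15 − 0.0606) − 1] = 113.8 / 8.924 = 12.75 mg/L.

S ≈ 12.8 mg/L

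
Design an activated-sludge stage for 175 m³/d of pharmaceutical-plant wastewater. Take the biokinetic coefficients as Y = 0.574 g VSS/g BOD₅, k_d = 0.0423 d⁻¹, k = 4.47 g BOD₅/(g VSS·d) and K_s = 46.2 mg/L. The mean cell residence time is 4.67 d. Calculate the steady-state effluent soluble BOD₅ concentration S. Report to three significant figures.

Effluent substrate depends only on kinetics and SRT: S = K_s(1 + k_d θ_c) / [θ_c(Yk − k_d) − 1] = 46.2 × (1 + 0.0423 × 4.67) / [4.67 × (0.574 × 4.47 − 0.0423) − 1] = 55.33 / 10.78 = 5.130 mg/L.

S ≈ 5.13 mg/L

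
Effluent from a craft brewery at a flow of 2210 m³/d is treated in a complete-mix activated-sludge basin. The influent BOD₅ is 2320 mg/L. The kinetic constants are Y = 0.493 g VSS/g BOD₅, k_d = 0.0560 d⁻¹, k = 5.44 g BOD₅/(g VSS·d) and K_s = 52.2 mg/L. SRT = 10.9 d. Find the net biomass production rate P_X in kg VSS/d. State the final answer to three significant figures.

P_X ≈ 1570 kg VSS/d

Effluent substrate depends only on kinetics and SRT: S = K_s(1 + k_d θ_c) / [θ_c(Yk − k_d) − 1] = 52.2 × (1 + 0.0560 × 10.9) / [10.9 × (0.493 × 5.44 − 0.0560) − 1] = 84.06 / 27.62 = 3.043 mg/L.
Correct the yield for decay: Y_obs = Y/(1 + k_d θ_c) = 0.493 / (1 + 0.0560 × 10.9) = 0.493 / 1.610 = 0.3061.
Substrate removed = Q·(S₀ − S) = 2210 m³/d × (2320 − 3.04) g/m³ = 5.12×10^6 g/d = 5120 kg/d.
Biomass produced: P_X = Y_obs·Q·ΔS = 0.3061 × 5120 ≈ 1568 kg VSS/d.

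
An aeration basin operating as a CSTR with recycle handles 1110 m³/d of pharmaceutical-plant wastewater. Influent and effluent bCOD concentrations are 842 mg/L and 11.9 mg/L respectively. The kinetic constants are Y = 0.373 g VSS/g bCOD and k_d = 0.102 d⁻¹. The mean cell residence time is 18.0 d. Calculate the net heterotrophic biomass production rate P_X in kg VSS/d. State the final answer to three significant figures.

P_X ≈ 121 kg VSS/d

Y_obs = Y / (1 + k_d θ_c) = 0.373 / (1 + 0.102 × 18.0) = 0.373 / 2.836 = 0.1315.
Substrate removed = Q·(S₀ − S) = 1110 m³/d × (842 − 11.9) g/m³ = 9.21×10^5 g/d = 921.4 kg/d.
So the net sludge growth is P_X = 0.1315 × 921.4 = 121.2 kg VSS/d.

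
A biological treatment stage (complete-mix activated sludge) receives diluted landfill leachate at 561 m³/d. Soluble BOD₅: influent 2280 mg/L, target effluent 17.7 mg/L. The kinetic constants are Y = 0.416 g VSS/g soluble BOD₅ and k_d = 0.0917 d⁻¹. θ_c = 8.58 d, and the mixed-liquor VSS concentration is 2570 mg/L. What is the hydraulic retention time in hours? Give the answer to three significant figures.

τ ≈ 42.2 h

From the SRT design equation V = Y Q (S₀−S) θ_c / [X (1 + k_d θ_c)] = 0.416 × 561 × (2280 − 17.7) × 8.58 / [2570 × (1 + 0.0917 × 8.58)] = 4.53×10^6 / 4592 = 986.5 m³.
HRT = V/Q = 986.5 m³ / 561 m³·d⁻¹ = 1.758 d × 24 = 42.20 h.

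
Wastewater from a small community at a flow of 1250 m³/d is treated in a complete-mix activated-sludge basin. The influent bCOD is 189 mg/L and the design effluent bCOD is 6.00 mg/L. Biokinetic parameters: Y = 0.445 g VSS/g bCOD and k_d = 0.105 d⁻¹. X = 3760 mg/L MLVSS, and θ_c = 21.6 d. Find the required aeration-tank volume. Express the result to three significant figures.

Rearranging the biomass balance for a CMAS with decay, V = Y·Q·ΔS·θ_c / [X·(1+k_d θ_c)] = 0.445 × 1250 × (189 − 6.00) × 21.6 / [3760 × (1 + 0.105 × 21.6)] = 2.2×10^6 / 12288 = 178.9 m³.

V ≈ 179 m³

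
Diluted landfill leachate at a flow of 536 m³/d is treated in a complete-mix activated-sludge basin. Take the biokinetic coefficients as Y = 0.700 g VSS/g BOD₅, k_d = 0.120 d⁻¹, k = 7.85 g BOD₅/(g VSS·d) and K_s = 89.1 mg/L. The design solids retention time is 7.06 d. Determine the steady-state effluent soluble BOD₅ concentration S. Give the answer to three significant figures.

S ≈ 4.45 mg/L

Effluent substrate depends only on kinetics and SRT: S = K_s(1 + k_d θ_c) / [θ_c(Yk − k_d) − 1] = 89.1 × (1 + 0.120 × 7.06) / [7.06 × (0.700 × 7.85 − 0.120) − 1] = 164.6 / 36.95 = 4.455 mg/L.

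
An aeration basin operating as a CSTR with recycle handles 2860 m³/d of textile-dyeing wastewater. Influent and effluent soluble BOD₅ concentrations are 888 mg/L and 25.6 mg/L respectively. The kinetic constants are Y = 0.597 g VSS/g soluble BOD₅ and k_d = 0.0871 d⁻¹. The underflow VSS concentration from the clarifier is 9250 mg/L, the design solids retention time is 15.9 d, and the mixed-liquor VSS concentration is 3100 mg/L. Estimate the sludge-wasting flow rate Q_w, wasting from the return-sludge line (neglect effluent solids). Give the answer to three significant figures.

From the SRT design equation V = Y Q (S₀−S) θ_c / [X (1 + k_d θ_c)] = 0.597 × 2860 × (888 − 25.6) × 15.9 / [3100 × (1 + 0.0871 × 15.9)] = 2.34×10^7 / 7393 = 3167 m³.
Q_w = (V·X)/(θ_c X_r) = 3167 × 3100 / (15.9 × 9250) = 66.75 m³/d.

Q_w ≈ 66.7 m³/d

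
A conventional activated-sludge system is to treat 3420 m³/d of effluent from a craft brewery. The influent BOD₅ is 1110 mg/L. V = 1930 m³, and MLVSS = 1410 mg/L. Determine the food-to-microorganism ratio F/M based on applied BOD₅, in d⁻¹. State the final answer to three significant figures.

F/M = Q·S₀ / (V·X) = 3420 × 1110 / (1930 × 1410) = 1.395 g BOD₅·(g VSS·d)⁻¹.

F/M ≈ 1.39 d⁻¹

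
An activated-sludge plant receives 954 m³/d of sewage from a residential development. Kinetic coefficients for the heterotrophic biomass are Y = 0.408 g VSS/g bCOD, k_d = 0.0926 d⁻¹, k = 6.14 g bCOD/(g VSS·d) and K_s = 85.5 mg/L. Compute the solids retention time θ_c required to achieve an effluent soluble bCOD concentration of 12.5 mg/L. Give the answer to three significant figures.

θ_c ≈ 4.41 d

Specific growth rate at S = 12.5 mg/L: μ = YkS/(K_s+S) = 0.408·6.14·12.5/(85.5+12.5) = 0.3195 d⁻¹.
Then 1/θ_c = μ − k_d = 0.3195 − 0.0926 = 0.2269 d⁻¹, giving θ_c = 4.407 d.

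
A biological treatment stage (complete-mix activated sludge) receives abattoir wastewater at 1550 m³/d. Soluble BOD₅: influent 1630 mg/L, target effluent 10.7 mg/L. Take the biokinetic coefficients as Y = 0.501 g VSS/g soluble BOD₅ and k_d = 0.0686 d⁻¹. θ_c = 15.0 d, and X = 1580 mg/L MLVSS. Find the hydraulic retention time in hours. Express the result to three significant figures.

Rearranging the biomass balance for a CMAS with decay, V = Y·Q·ΔS·θ_c / [X·(1+k_d θ_c)] = 0.501 × 1550 × (1630 − 10.7) × 15.0 / [1580 × (1 + 0.0686 × 15.0)] = 1.89×10^7 / 3206 = 5884 m³.
HRT = V/Q = 5884 m³ / 1550 m³·d⁻¹ = 3.796 d × 24 = 91.10 h.

τ ≈ 91.1 h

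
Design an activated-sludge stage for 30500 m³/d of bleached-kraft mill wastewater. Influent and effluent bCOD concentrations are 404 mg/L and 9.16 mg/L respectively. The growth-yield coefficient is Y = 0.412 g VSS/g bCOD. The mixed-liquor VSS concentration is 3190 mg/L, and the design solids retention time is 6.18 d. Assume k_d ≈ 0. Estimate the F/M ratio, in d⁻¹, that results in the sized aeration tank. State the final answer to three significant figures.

F/M ≈ 0.402 d⁻¹

With k_d = 0 the design equation reduces to V = Y Q (S₀−S) θ_c / X = 0.412 × 30500 × (404 − 9.16) × 6.18 / 3190 = 9612 m³.
F/M = applied load / biomass = Q·S₀/(V·X) = 30500 × 404 / (9612 × 3190) = 0.4019 d⁻¹.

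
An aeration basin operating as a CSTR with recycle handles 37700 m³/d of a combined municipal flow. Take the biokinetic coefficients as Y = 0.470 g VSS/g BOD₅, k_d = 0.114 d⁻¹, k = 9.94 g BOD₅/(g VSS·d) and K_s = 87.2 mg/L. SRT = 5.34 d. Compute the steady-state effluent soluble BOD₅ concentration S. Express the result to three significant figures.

S ≈ 6.01 mg/L

From the Monod/SRT balance for a CMAS, S = K_s·(1+k_d θ_c)/[θ_c·(Y k − k_d) − 1] = 87.2 × (1 + 0.114 × 5.34) / [5.34 × (0.470 × 9.94 − 0.114) − 1] = 140.3 / 23.34 = 6.011 mg/L.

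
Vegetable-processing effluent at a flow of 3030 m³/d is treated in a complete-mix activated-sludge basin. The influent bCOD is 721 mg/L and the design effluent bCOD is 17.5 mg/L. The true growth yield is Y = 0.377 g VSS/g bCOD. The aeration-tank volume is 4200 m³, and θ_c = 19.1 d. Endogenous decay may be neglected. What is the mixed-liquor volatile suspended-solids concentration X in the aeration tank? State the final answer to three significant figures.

X ≈ 3650 mg/L

Without decay, X = Y Q (S₀−S) θ_c / V = 0.377 × 3030 × (721 − 17.5) × 19.1 / 4200 = 3655 mg/L.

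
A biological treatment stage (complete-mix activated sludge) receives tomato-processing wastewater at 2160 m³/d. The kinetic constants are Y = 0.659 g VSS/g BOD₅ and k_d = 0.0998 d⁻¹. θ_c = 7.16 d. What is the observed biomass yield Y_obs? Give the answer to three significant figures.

Y_obs ≈ 0.384 g VSS/g BOD₅

Observed yield with endogenous decay: Y_obs = Y / (1 + k_d·θ_c) = 0.659 / (1 + 0.0998 × 7.16) = 0.659 / 1.715 = 0.3844 g VSS/g BOD₅.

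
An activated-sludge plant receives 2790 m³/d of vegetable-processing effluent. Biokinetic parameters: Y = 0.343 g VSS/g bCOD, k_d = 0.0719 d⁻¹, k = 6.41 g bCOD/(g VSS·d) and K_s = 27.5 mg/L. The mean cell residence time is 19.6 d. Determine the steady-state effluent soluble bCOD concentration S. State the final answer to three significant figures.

S ≈ 1.63 mg/L

Effluent substrate depends only on kinetics and SRT: S = K_s(1 + k_d θ_c) / [θ_c(Yk − k_d) − 1] = 27.5 × (1 + 0.0719 × 19.6) / [19.6 × (0.343 × 6.41 − 0.0719) − 1] = 66.25 / 40.68 = 1.629 mg/L.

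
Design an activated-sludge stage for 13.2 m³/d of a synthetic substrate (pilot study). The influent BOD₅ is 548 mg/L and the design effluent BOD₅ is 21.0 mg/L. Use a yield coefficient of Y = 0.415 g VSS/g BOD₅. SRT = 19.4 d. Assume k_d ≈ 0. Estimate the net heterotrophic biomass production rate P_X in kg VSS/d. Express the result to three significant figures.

P_X ≈ 2.89 kg VSS/d

Since k_d ≈ 0, Y_obs = Y = 0.415 g VSS/g BOD₅.
Substrate removed = Q·(S₀ − S) = 13.2 m³/d × (548 − 21.0) g/m³ = 6.96×10^3 g/d = 6.956 kg/d.
P_X = Y_obs · Q(S₀ − S) = 0.4150 × 6.956 = 2.887 kg VSS/d.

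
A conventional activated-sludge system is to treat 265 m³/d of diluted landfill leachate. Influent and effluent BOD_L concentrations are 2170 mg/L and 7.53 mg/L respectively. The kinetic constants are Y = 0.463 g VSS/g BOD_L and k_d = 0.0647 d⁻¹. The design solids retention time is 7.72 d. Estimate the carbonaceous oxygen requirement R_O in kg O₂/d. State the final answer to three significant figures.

The observed yield is Y_obs = Y/(1 + k_d·θ_c) = 0.463 / (1 + 0.0647 × 7.72) = 0.463 / 1.499 = 0.3088 g VSS per g BOD_L removed.
Q·(S₀ − S) = 265 × (2170 − 7.53) × 10⁻³ = 573.1 kg/d removed.
Net sludge production P_X = 0.3088 × 573.1 = 176.9 kg VSS/d.
R_O = Q·(S₀ − S) − 1.42·P_X = 573.1 − 1.42 × 176.9 = 321.8 kg O₂/d.

R_O ≈ 322 kg O₂/d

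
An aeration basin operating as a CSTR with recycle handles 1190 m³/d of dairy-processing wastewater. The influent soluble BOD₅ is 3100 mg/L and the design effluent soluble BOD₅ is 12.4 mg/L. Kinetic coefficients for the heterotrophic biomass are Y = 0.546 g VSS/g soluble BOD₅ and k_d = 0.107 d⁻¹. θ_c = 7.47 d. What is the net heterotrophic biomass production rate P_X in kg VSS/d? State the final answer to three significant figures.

Correct the yield for decay: Y_obs = Y/(1 + k_d θ_c) = 0.546 / (1 + 0.107 × 7.47) = 0.546 / 1.799 = 0.3035.
ΔS = 3100 − 12.4 = 3088 mg/L, so the substrate removal rate is 1190 × 3088/1000 = 3674 kg soluble BOD₅/d.
P_X = Y_obs · Q(S₀ − S) = 0.3035 × 3674 = 1115 kg VSS/d.

P_X ≈ 1110 kg VSS/d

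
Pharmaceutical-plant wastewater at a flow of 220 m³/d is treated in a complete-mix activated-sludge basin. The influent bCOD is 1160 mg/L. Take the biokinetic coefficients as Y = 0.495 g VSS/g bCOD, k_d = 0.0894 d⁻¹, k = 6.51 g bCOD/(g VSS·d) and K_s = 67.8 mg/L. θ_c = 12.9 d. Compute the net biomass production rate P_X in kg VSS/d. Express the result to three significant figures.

For a completely mixed reactor with recycle the Lawrence–McCarty relation gives S = K_s·(1 + k_d·θ_c) / [θ_c·(Y·k − k_d) − 1] = 67.8 × (1 + 0.0894 × 12.9) / [12.9 × (0.495 × 6.51 − 0.0894) − 1] = 146.0 / 39.42 = 3.704 mg/L.
Observed yield with endogenous decay: Y_obs = Y / (1 + k_d·θ_c) = 0.495 / (1 + 0.0894 × 12.9) = 0.495 / 2.153 = 0.2299 g VSS/g bCOD.
ΔS = 1160 − 3.70 = 1156 mg/L, so the substrate removal rate is 220 × 1156/1000 = 254.4 kg bCOD/d.
P_X = Y_obs · Q(S₀ − S) = 0.2299 × 254.4 = 58.48 kg VSS/d.

P_X ≈ 58.5 kg VSS/d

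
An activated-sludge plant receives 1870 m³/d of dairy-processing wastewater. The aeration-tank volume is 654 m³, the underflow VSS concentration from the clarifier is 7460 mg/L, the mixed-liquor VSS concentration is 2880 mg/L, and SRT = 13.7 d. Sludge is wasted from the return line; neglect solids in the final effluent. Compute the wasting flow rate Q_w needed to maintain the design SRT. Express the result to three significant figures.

Wasting from the return line (neglecting effluent solids): Q_w = V·X / (θ_c·X_r) = 654.0 × 2880 / (13.7 × 7460) = 18.43 m³/d.

Q_w ≈ 18.4 m³/d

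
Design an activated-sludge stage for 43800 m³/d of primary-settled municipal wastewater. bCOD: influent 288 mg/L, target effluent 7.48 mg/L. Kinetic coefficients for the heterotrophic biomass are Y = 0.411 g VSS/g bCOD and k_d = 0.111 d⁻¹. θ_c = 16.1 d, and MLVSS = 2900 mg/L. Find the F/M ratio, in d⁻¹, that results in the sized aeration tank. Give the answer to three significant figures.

F/M ≈ 0.432 d⁻¹

From the SRT design equation V = Y Q (S₀−S) θ_c / [X (1 + k_d θ_c)] = 0.411 × 43800 × (288 − 7.48) × 16.1 / [2900 × (1 + 0.111 × 16.1)] = 8.13×10^7 / 8083 = 10059 m³.
F/M = applied load / biomass = Q·S₀/(V·X) = 43800 × 288 / (10059 × 2900) = 0.4324 d⁻¹.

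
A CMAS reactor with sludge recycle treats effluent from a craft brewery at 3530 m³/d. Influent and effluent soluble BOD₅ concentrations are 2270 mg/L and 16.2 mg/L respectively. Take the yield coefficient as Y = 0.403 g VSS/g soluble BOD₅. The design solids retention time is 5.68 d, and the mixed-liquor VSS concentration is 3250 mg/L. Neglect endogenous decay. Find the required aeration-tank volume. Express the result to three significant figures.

V·X = Y·Q·ΔS·θ_c gives V = 0.403 × 3530 × (2270 − 16.2) × 5.68 / 3250 = 5604 m³.

V ≈ 5600 m³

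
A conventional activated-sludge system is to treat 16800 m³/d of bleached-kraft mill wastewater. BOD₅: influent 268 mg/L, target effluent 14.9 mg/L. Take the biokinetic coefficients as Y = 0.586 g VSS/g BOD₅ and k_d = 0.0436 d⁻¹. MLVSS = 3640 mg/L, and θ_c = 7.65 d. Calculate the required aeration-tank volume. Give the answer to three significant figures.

Rearranging the biomass balance for a CMAS with decay, V = Y·Q·ΔS·θ_c / [X·(1+k_d θ_c)] = 0.586 × 16800 × (268 − 14.9) × 7.65 / [3640 × (1 + 0.0436 × 7.65)] = 1.91×10^7 / 4854 = 3927 m³.

V ≈ 3930 m³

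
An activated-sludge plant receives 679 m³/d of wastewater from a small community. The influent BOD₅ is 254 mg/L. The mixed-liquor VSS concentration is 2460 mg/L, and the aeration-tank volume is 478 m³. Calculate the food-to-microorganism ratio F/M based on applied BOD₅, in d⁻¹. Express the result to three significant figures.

F/M = Q·S₀ / (V·X) = 679 × 254 / (478.0 × 2460) = 0.1467 g BOD₅·(g VSS·d)⁻¹.

F/M ≈ 0.147 d⁻¹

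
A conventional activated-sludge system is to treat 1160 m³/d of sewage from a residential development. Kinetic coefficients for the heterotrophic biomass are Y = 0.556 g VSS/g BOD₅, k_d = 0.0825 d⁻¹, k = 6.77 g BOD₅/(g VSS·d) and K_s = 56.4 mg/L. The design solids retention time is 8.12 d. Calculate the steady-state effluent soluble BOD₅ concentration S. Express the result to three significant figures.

S ≈ 3.26 mg/L

From the Monod/SRT balance for a CMAS, S = K_s·(1+k_d θ_c)/[θ_c·(Y k − k_d) − 1] = 56.4 × (1 + 0.0825 × 8.12) / [8.12 × (0.556 × 6.77 − 0.0825) − 1] = 94.18 / 28.89 = 3.259 mg/L.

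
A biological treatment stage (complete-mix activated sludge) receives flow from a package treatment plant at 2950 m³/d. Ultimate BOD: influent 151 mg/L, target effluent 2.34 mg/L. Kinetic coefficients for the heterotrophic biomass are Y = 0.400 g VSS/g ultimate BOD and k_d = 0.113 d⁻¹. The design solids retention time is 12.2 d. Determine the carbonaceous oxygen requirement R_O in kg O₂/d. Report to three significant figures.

R_O ≈ 334 kg O₂/d

Y_obs = Y / (1 + k_d θ_c) = 0.400 / (1 + 0.113 × 12.2) = 0.400 / 2.379 = 0.1682.
Mass of ultimate BOD removed per day: Q(S₀ − S) = 2950 × 148.7 g/m³ = 438.5 kg/d.
Biomass synthesised: P_X = Y_obs × 438.5 = 73.75 kg VSS/d.
R_O = Q·ΔS − 1.42 P_X = 438.5 − 104.7 = 333.8 kg O₂/d.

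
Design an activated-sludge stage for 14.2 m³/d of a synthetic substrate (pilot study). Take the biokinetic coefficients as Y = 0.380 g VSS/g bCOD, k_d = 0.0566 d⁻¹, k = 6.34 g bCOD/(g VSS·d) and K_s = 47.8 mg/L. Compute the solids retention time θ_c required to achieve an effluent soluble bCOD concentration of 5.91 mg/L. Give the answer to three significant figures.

Specific growth rate at S = 5.91 mg/L: μ = YkS/(K_s+S) = 0.380·6.34·5.91/(47.8+5.91) = 0.2651 d⁻¹.
θ_c = 1/(μ − k_d) = 1/(0.2651 − 0.0566) = 1/0.2085 = 4.796 d.

θ_c ≈ 4.80 d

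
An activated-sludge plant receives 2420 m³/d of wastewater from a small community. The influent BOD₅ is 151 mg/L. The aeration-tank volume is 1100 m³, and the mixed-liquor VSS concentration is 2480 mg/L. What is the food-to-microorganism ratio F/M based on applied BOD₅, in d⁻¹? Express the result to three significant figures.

F/M = Q·S₀ / (V·X) = 2420 × 151 / (1100 × 2480) = 0.1340 g BOD₅·(g VSS·d)⁻¹.

F/M ≈ 0.134 d⁻¹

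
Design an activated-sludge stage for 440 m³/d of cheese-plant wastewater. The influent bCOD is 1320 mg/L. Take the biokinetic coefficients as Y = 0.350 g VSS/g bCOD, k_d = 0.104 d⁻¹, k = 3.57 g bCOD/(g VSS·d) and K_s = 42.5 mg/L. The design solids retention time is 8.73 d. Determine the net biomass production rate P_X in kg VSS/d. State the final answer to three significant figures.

For a completely mixed reactor with recycle the Lawrence–McCarty relation gives S = K_s·(1 + k_d·θ_c) / [θ_c·(Y·k − k_d) − 1] = 42.5 × (1 + 0.104 × 8.73) / [8.73 × (0.350 × 3.57 − 0.104) − 1] = 81.09 / 9.000 = 9.009 mg/L.
Observed yield with endogenous decay: Y_obs = Y / (1 + k_d·θ_c) = 0.350 / (1 + 0.104 × 8.73) = 0.350 / 1.908 = 0.1834 g VSS/g bCOD.
ΔS = 1320 − 9.01 = 1311 mg/L, so the substrate removal rate is 440 × 1311/1000 = 576.8 kg bCOD/d.
Biomass produced: P_X = Y_obs·Q·ΔS = 0.1834 × 576.8 ≈ 105.8 kg VSS/d.

P_X ≈ 106 kg VSS/d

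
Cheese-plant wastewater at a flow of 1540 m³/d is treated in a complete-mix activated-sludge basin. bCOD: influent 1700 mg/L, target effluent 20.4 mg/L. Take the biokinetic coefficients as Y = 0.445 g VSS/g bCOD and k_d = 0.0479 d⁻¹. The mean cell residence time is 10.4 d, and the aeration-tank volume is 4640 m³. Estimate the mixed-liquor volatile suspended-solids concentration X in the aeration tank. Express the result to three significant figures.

From V·X·(1 + k_d·θ_c) = Y·Q·(S₀ − S)·θ_c: X = 0.445 × 1540 × (1700 − 20.4) × 10.4 / [4640 × (1 + 0.0479 × 10.4)] = 1722 mg/L.

X ≈ 1720 mg/L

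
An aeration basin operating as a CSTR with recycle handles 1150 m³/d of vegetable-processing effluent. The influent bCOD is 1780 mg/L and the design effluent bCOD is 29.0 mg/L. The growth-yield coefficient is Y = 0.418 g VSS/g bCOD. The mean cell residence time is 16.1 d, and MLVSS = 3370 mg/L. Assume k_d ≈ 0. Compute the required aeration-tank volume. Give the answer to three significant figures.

V ≈ 4020 m³

Biomass mass balance (decay neglected): V·X = Y·Q·(S₀ − S)·θ_c, so V = 0.418 × 1150 × (1780 − 29.0) × 16.1 / 3370 = 4021 m³.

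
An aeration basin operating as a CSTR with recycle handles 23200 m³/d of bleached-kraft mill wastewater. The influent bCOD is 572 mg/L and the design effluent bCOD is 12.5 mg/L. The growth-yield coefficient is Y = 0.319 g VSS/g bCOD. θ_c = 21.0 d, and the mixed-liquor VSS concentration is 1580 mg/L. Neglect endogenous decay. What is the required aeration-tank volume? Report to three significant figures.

V ≈ 55000 m³

V·X = Y·Q·ΔS·θ_c gives V = 0.319 × 23200 × (572 − 12.5) × 21.0 / 1580 = 55035 m³.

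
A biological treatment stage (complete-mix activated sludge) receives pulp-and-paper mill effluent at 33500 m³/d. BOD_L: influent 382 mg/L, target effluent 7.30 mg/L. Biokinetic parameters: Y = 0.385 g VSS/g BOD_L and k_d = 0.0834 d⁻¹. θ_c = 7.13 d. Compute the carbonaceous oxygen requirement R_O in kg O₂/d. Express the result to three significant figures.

R_O ≈ 8250 kg O₂/d

Y_obs = Y / (1 + k_d θ_c) = 0.385 / (1 + 0.0834 × 7.13) = 0.385 / 1.595 = 0.2414.
Q·(S₀ − S) = 33500 × (382 − 7.30) × 10⁻³ = 12552 kg/d removed.
Biomass synthesised: P_X = Y_obs × 12552 = 3031 kg VSS/d.
R_O = Q·(S₀ − S) − 1.42·P_X = 12552 − 1.42 × 3031 = 8249 kg O₂/d.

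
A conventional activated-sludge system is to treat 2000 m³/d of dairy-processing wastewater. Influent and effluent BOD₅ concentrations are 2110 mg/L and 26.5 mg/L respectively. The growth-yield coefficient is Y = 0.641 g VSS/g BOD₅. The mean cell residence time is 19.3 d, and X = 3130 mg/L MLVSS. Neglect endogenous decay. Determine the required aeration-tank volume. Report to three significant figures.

V ≈ 16500 m³

V·X = Y·Q·ΔS·θ_c gives V = 0.641 × 2000 × (2110 − 26.5) × 19.3 / 3130 = 16470 m³.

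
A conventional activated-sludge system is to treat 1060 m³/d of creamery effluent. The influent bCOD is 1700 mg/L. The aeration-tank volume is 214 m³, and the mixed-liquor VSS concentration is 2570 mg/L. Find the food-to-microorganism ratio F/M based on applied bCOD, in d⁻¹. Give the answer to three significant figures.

F/M ≈ 3.28 d⁻¹

F/M = Q·S₀ / (V·X) = 1060 × 1700 / (214.0 × 2570) = 3.276 g bCOD·(g VSS·d)⁻¹.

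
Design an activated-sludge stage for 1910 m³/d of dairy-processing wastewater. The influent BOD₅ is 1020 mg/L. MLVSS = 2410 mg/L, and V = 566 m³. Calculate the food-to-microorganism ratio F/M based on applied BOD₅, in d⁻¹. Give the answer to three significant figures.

F/M = applied load / biomass = Q·S₀/(V·X) = 1910 × 1020 / (566.0 × 2410) = 1.428 d⁻¹.

F/M ≈ 1.43 d⁻¹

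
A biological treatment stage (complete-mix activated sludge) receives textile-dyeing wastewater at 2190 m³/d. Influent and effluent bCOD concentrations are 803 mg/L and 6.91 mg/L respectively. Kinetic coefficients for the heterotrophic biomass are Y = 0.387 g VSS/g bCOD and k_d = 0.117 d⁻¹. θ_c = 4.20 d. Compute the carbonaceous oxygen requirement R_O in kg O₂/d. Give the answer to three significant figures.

The observed yield is Y_obs = Y/(1 + k_d·θ_c) = 0.387 / (1 + 0.117 × 4.20) = 0.387 / 1.491 = 0.2595 g VSS per g bCOD removed.
Q·(S₀ − S) = 2190 × (803 − 6.91) × 10⁻³ = 1743 kg/d removed.
Biomass synthesised: P_X = Y_obs × 1743 = 452.4 kg VSS/d.
R_O = Q·(S₀ − S) − 1.42·P_X = 1743 − 1.42 × 452.4 = 1101 kg O₂/d.

R_O ≈ 1100 kg O₂/d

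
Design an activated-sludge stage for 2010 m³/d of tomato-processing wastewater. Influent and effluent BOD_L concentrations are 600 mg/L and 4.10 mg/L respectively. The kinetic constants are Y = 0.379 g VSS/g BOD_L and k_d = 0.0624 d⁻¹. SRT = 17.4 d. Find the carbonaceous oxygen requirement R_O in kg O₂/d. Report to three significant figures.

Observed yield with endogenous decay: Y_obs = Y / (1 + k_d·θ_c) = 0.379 / (1 + 0.0624 × 17.4) = 0.379 / 2.086 = 0.1817 g VSS/g BOD_L.
Q·(S₀ − S) = 2010 × (600 − 4.10) × 10⁻³ = 1198 kg/d removed.
P_X = Y_obs·Q·(S₀ − S) = 0.1817 × 1198 = 217.6 kg VSS/d.
R_O = Q·(S₀ − S) − 1.42·P_X = 1198 − 1.42 × 217.6 = 888.7 kg O₂/d.

R_O ≈ 889 kg O₂/d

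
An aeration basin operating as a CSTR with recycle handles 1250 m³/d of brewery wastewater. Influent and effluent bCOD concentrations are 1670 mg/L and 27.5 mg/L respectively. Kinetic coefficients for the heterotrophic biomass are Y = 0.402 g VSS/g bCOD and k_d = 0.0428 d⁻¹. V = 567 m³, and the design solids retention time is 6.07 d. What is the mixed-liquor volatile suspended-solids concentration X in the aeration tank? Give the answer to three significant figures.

X ≈ 7010 mg/L

Solving the biomass balance for X: X = Y Q (S₀−S) θ_c / [V (1+k_d θ_c)] = 0.402 × 1250 × (1670 − 27.5) × 6.07 / [567 × (1 + 0.0428 × 6.07)] = 7014 mg/L.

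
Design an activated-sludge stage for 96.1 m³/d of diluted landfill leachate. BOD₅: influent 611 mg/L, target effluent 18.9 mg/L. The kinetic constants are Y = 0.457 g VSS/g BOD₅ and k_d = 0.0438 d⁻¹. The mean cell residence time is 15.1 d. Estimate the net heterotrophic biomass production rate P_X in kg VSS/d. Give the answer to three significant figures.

P_X ≈ 15.7 kg VSS/d

The observed yield is Y_obs = Y/(1 + k_d·θ_c) = 0.457 / (1 + 0.0438 × 15.1) = 0.457 / 1.661 = 0.2751 g VSS per g BOD₅ removed.
Mass of BOD₅ removed per day: Q(S₀ − S) = 96.1 × 592.1 g/m³ = 56.90 kg/d.
So the net sludge growth is P_X = 0.2751 × 56.90 = 15.65 kg VSS/d.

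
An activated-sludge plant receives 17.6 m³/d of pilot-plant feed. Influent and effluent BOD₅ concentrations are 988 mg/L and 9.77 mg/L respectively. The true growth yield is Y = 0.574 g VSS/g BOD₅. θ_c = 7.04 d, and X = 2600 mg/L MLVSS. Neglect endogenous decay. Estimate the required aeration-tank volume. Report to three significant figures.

V ≈ 26.8 m³

Biomass mass balance (decay neglected): V·X = Y·Q·(S₀ − S)·θ_c, so V = 0.574 × 17.6 × (988 − 9.77) × 7.04 / 2600 = 26.76 m³.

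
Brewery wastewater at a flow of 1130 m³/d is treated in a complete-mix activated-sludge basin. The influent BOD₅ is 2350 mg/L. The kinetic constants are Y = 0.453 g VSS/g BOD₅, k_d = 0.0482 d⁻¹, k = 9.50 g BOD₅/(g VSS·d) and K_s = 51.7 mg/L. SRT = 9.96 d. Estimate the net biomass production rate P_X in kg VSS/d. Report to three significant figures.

P_X ≈ 812 kg VSS/d

Effluent substrate depends only on kinetics and SRT: S = K_s(1 + k_d θ_c) / [θ_c(Yk − k_d) − 1] = 51.7 × (1 + 0.0482 × 9.96) / [9.96 × (0.453 × 9.50 − 0.0482) − 1] = 76.52 / 41.38 = 1.849 mg/L.
Observed yield with endogenous decay: Y_obs = Y / (1 + k_d·θ_c) = 0.453 / (1 + 0.0482 × 9.96) = 0.453 / 1.480 = 0.3061 g VSS/g BOD₅.
Mass of BOD₅ removed per day: Q(S₀ − S) = 1130 × 2348 g/m³ = 2653 kg/d.
P_X = Y_obs · Q(S₀ − S) = 0.3061 × 2653 = 812.1 kg VSS/d.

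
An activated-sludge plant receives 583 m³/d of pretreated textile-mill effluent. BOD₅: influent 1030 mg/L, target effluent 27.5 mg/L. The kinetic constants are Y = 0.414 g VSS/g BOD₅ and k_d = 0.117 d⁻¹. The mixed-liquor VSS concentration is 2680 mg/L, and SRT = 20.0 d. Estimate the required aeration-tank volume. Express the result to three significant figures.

V ≈ 541 m³

Steady-state biomass mass balance: V·X·(1 + k_d·θ_c) = Y·Q·(S₀ − S)·θ_c, so V = 0.414 × 583 × (1030 − 27.5) × 20.0 / [2680 × (1 + 0.117 × 20.0)] = 4.84×10^6 / 8951 = 540.6 m³.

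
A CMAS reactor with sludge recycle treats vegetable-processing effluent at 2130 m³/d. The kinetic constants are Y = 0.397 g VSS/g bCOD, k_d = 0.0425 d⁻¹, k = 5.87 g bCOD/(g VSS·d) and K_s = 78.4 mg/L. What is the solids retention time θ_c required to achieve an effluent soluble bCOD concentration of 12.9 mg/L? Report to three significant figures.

θ_c ≈ 3.49 d

Specific growth rate at S = 12.9 mg/L: μ = YkS/(K_s+S) = 0.397·5.87·12.9/(78.4+12.9) = 0.3293 d⁻¹.
θ_c = 1/(μ − k_d) = 1/(0.3293 − 0.0425) = 1/0.2868 = 3.487 d.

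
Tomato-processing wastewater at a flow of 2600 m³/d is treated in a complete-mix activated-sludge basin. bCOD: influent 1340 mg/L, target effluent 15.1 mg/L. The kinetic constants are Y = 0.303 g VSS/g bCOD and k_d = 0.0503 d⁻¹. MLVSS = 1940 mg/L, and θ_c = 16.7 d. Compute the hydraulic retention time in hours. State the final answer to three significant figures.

τ ≈ 45.1 h

From the SRT design equation V = Y Q (S₀−S) θ_c / [X (1 + k_d θ_c)] = 0.303 × 2600 × (1340 − 15.1) × 16.7 / [1940 × (1 + 0.0503 × 16.7)] = 1.74×10^7 / 3570 = 4883 m³.
Hydraulic retention time τ = V/Q = 4883 / 2600 = 1.878 d = 45.07 h.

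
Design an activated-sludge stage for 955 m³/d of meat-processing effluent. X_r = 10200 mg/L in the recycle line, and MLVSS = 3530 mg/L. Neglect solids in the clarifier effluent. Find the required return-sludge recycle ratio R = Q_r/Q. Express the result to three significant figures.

R ≈ 0.529

R = Q_r/Q = X/(X_r − X) = 3530 / (10200 − 3530) = 0.5292.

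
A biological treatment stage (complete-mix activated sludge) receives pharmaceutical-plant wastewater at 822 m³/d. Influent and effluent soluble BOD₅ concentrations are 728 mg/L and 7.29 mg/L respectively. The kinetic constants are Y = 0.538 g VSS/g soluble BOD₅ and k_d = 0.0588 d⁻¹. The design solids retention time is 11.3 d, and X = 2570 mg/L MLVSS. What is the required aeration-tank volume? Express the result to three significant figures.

Steady-state biomass mass balance: V·X·(1 + k_d·θ_c) = Y·Q·(S₀ − S)·θ_c, so V = 0.538 × 822 × (728 − 7.29) × 11.3 / [2570 × (1 + 0.0588 × 11.3)] = 3.6×10^6 / 4278 = 842.0 m³.

V ≈ 842 m³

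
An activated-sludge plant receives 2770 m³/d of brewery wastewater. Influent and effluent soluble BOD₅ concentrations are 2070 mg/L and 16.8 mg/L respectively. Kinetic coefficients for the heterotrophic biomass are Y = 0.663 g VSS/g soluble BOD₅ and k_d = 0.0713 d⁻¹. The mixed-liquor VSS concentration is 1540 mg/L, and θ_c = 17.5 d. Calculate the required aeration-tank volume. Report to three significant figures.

V ≈ 19100 m³

Steady-state biomass mass balance: V·X·(1 + k_d·θ_c) = Y·Q·(S₀ − S)·θ_c, so V = 0.663 × 2770 × (2070 − 16.8) × 17.5 / [1540 × (1 + 0.0713 × 17.5)] = 6.6×10^7 / 3462 = 19063 m³.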